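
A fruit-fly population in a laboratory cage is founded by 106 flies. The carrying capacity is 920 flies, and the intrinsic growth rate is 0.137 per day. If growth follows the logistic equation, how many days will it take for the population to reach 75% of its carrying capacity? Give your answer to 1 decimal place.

22.9 days

A = (K − N₀)/N₀ = (920 − 106)/106 = 7.6792.
Solve 920/(1 + 7.6792·e^(−0.137t)) = 690: 1 + 7.6792·e^(−0.137t) = 1.3333, so e^(−0.137t) = 0.043407.
−0.137·t = ln(0.043407) = -3.1371, so t = 3.1371/0.137 = 22.899.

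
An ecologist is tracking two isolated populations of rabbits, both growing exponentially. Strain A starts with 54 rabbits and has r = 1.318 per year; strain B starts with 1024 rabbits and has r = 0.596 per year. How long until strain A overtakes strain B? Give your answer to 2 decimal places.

Set 54·e^(1.318t) = 1024·e^(0.596t).
e^((1.318 − 0.596)t) = 1024/54 → e^(0.722·t) = 18.963.
0.722·t = ln(18.963) = 2.9425, so t = 2.9425/0.722 = 4.0755.

4.08 years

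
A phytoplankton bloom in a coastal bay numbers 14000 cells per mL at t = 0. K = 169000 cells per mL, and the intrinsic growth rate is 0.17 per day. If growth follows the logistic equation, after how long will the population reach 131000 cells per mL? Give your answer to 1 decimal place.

21.4 days

A = (K − N₀)/N₀ = (169000 − 14000)/14000 = 11.071.
Solve 169000/(1 + 11.071·e^(−0.17t)) = 131000: 1 + 11.071·e^(−0.17t) = 1.2901, so e^(−0.17t) = 0.0262004.
−0.17·t = ln(0.0262004) = -3.642, so t = 3.642/0.17 = 21.423.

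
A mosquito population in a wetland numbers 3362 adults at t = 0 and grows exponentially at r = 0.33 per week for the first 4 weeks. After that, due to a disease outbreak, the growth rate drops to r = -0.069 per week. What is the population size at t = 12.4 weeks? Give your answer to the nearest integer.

Phase 1: N(4) = 3362·e^(0.33×4) = 3362·e^1.32 = 12585.4.
Phase 2 runs for 12.4 − 4 = 8.4 weeks at r = -0.069.
N(12.4) = 12585.4·e^(-0.069×8.4) = 12585.4·e^-0.5796 = 7049.35.

7049 adults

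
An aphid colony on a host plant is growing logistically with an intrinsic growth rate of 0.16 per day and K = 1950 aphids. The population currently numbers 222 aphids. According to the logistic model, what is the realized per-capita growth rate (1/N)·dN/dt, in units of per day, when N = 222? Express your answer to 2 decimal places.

(1/N)·dN/dt = r(1 − N/K) = 0.16 × (1 − 222/1950).
= 0.16 × 0.88615 = 0.14178.

0.14 per day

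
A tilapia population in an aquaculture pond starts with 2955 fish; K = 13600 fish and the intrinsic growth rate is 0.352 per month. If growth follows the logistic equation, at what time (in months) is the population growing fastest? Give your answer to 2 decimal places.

Logistic growth is fastest at N = K/2 = 6800.
A = (K − N₀)/N₀ = 3.6024. Set K/(1 + A·e^(−rt)) = K/2 → A·e^(−rt) = 1.
e^(−0.352t) = 1/3.6024 = 0.277595, so t = ln(3.6024)/0.352 = 1.2816/0.352 = 3.6409.

3.64 months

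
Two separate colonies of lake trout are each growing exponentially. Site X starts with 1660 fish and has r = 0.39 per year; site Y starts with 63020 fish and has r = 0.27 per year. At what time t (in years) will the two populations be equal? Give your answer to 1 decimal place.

Set 1660·e^(0.39t) = 63020·e^(0.27t).
e^((0.39 − 0.27)t) = 63020/1660 → e^(0.12·t) = 37.964.
0.12·t = ln(37.964) = 3.6366, so t = 3.6366/0.12 = 30.305.

30.3 years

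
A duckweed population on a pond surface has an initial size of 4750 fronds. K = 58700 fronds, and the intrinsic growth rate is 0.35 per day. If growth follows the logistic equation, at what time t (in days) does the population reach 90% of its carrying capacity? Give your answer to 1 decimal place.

13.2 days

A = (K − N₀)/N₀ = (58700 − 4750)/4750 = 11.358.
Solve 58700/(1 + 11.358·e^(−0.35t)) = 52830: 1 + 11.358·e^(−0.35t) = 1.1111, so e^(−0.35t) = 0.00978272.
−0.35·t = ln(0.00978272) = -4.6271, so t = 4.6271/0.35 = 13.22.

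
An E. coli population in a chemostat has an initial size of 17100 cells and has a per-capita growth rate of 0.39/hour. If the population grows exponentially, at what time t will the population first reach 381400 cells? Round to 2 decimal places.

Set N₀·e^(rt) = 381400: e^(0.39·t) = 381400/17100 = 22.304.
0.39·t = ln(22.304) = 3.1048, so t = 3.1048/0.39 = 7.9609.

7.96 hours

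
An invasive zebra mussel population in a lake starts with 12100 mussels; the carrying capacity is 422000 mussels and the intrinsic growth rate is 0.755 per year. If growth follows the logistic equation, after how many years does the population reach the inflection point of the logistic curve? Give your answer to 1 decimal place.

Logistic growth is fastest at N = K/2 = 211000.
A = (K − N₀)/N₀ = 33.876. Set K/(1 + A·e^(−rt)) = K/2 → A·e^(−rt) = 1.
e^(−0.755t) = 1/33.876 = 0.0295194, so t = ln(33.876)/0.755 = 3.5227/0.755 = 4.6658.

4.7 years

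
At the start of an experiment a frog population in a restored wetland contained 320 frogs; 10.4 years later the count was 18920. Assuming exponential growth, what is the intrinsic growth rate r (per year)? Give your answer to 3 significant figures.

From N(t) = N₀·e^(rt): e^(r·10.4) = 18920/320 = 59.125.
r·10.4 = ln(59.125) = 4.0797, so r = 4.0797/10.4 = 0.39227.

0.392 per year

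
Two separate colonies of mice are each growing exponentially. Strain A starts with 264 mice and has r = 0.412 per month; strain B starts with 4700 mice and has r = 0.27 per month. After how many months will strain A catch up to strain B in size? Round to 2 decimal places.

20.28 months

Set 264·e^(0.412t) = 4700·e^(0.27t).
e^((0.412 − 0.27)t) = 4700/264 → e^(0.142·t) = 17.803.
0.142·t = ln(17.803) = 2.8794, so t = 2.8794/0.142 = 20.277.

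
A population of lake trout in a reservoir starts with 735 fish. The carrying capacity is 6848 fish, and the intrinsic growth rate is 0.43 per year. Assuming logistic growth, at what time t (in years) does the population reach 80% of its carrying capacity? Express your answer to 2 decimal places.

8.15 years

A = (K − N₀)/N₀ = (6848 − 735)/735 = 8.317.
Solve 6848/(1 + 8.317·e^(−0.43t)) = 5478.4: 1 + 8.317·e^(−0.43t) = 1.25, so e^(−0.43t) = 0.0300589.
−0.43·t = ln(0.0300589) = -3.5046, so t = 3.5046/0.43 = 8.1502.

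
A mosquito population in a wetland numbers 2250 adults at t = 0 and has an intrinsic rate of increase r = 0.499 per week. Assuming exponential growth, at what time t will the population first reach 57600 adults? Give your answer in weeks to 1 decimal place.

Set N₀·e^(rt) = 57600: e^(0.499·t) = 57600/2250 = 25.6.
0.499·t = ln(25.6) = 3.2426, so t = 3.2426/0.499 = 6.4982.

6.5 weeks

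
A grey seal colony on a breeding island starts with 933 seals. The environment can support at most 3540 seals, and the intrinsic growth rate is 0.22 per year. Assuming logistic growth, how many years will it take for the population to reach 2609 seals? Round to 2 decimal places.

A = (K − N₀)/N₀ = (3540 − 933)/933 = 2.7942.
Solve 3540/(1 + 2.7942·e^(−0.22t)) = 2609: 1 + 2.7942·e^(−0.22t) = 1.3568, so e^(−0.22t) = 0.127707.
−0.22·t = ln(0.127707) = -2.058, so t = 2.058/0.22 = 9.3546.

9.35 years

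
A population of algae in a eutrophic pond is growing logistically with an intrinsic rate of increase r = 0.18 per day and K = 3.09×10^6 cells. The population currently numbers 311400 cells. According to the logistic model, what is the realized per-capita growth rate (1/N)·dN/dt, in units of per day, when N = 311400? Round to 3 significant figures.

0.162 per day

(1/N)·dN/dt = r(1 − N/K) = 0.18 × (1 − 311400/3.09×10^6).
= 0.18 × 0.89922 = 0.16186.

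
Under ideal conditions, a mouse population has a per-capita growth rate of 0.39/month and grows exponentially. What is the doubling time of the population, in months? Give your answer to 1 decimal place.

Doubling time t_d = ln(2)/r = 0.6931/0.39 = 1.7773.

1.8 months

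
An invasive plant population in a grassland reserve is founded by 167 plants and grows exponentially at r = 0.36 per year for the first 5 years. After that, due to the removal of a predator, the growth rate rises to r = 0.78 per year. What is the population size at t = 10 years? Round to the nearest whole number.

49911 plants

Phase 1: N(5) = 167·e^(0.36×5) = 167·e^1.8 = 1010.29.
Phase 2 runs for 10 − 5 = 5 years at r = 0.78.
N(10) = 1010.29·e^(0.78×5) = 1010.29·e^3.9 = 49910.9.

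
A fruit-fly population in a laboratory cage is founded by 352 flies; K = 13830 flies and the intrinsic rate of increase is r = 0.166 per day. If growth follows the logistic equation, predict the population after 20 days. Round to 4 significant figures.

A = (K − N₀)/N₀ = (13830 − 352)/352 = 38.29.
N(t) = K/(1 + A·e^(−rt)) = 13830/(1 + 38.29×e^(−0.166×20)).
e^(−3.32) = 0.036153; denominator = 1 + 38.29×0.036153 = 2.3843.
N = 13830/2.3843 = 5800.48.

5800 flies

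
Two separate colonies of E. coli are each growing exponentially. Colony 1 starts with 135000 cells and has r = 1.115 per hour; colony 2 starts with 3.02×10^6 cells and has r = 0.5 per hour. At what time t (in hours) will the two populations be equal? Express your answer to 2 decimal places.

Set 135000·e^(1.115t) = 3.02×10^6·e^(0.5t).
e^((1.115 − 0.5)t) = 3.02×10^6/135000 → e^(0.615·t) = 22.37.
0.615·t = ln(22.37) = 3.1077, so t = 3.1077/0.615 = 5.0532.

5.05 hours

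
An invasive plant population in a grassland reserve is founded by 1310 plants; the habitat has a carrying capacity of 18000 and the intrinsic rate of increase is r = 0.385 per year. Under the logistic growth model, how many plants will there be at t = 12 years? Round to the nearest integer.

15992 plants

A = (K − N₀)/N₀ = (18000 − 1310)/1310 = 12.74.
N(t) = K/(1 + A·e^(−rt)) = 18000/(1 + 12.74×e^(−0.385×12)).
e^(−4.62) = 0.0098528; denominator = 1 + 12.74×0.0098528 = 1.1255.
N = 18000/1.1255 = 15992.5.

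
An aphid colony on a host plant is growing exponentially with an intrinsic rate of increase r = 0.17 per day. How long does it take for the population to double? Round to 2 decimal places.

4.08 days

Doubling time t_d = ln(2)/r = 0.6931/0.17 = 4.0773.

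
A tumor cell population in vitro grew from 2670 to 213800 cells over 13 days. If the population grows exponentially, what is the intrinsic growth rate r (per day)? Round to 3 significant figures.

From N(t) = N₀·e^(rt): e^(r·13) = 213800/2670 = 80.075.
r·13 = ln(80.075) = 4.383, so r = 4.383/13 = 0.33715.

0.337 per day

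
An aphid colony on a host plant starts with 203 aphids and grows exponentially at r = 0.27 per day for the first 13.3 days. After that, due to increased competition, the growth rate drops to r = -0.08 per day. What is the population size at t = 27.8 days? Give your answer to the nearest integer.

2308 aphids

Phase 1: N(13.3) = 203·e^(0.27×13.3) = 203·e^3.591 = 7362.88.
Phase 2 runs for 27.8 − 13.3 = 14.5 days at r = -0.08.
N(27.8) = 7362.88·e^(-0.08×14.5) = 7362.88·e^-1.16 = 2308.16.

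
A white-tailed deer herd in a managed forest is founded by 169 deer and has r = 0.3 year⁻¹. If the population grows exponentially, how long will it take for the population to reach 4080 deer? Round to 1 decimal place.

10.6 years

Set N₀·e^(rt) = 4080: e^(0.3·t) = 4080/169 = 24.142.
0.3·t = ln(24.142) = 3.184, so t = 3.184/0.3 = 10.613.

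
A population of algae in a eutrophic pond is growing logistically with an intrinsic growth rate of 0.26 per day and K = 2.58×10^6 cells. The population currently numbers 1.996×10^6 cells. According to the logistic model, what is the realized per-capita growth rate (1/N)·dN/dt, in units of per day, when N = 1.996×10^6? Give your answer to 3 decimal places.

0.059 per day

(1/N)·dN/dt = r(1 − N/K) = 0.26 × (1 − 1.996×10^6/2.58×10^6).
= 0.26 × 0.22636 = 0.058853.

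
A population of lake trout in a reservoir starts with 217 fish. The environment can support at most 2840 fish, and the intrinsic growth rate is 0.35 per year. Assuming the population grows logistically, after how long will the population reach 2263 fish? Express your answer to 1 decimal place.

11.0 years

A = (K − N₀)/N₀ = (2840 − 217)/217 = 12.088.
Solve 2840/(1 + 12.088·e^(−0.35t)) = 2263: 1 + 12.088·e^(−0.35t) = 1.255, so e^(−0.35t) = 0.0210937.
−0.35·t = ln(0.0210937) = -3.8588, so t = 3.8588/0.35 = 11.025.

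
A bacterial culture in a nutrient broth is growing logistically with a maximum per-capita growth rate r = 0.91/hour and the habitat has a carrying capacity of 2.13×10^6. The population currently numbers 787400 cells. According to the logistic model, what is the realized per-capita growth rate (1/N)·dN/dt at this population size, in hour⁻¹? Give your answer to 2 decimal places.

0.57 per hour

(1/N)·dN/dt = r(1 − N/K) = 0.91 × (1 − 787400/2.13×10^6).
= 0.91 × 0.63033 = 0.5736.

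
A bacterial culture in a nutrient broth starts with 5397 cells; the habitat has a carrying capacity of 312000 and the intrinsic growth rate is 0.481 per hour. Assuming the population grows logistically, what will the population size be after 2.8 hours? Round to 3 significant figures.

A = (K − N₀)/N₀ = (312000 − 5397)/5397 = 56.81.
N(t) = K/(1 + A·e^(−rt)) = 312000/(1 + 56.81×e^(−0.481×2.8)).
e^(−1.347) = 0.26007; denominator = 1 + 56.81×0.26007 = 15.775.
N = 312000/15.775 = 19778.6.

19800 cells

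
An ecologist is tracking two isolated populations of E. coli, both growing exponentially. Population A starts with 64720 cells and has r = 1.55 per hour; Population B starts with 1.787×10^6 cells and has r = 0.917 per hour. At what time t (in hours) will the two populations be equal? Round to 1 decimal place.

5.2 hours

Set 64720·e^(1.55t) = 1.787×10^6·e^(0.917t).
e^((1.55 − 0.917)t) = 1.787×10^6/64720 → e^(0.633·t) = 27.611.
0.633·t = ln(27.611) = 3.3182, so t = 3.3182/0.633 = 5.2421.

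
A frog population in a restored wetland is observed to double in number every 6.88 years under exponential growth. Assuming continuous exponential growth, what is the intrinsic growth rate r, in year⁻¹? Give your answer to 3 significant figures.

0.101 per year

r = ln(2)/t_d = 0.6931/6.88 = 0.10075.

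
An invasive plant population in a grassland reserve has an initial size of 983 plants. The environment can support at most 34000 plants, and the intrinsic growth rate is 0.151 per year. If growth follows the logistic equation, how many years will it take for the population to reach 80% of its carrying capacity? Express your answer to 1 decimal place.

32.5 years

A = (K − N₀)/N₀ = (34000 − 983)/983 = 33.588.
Solve 34000/(1 + 33.588·e^(−0.151t)) = 27200: 1 + 33.588·e^(−0.151t) = 1.25, so e^(−0.151t) = 0.00744314.
−0.151·t = ln(0.00744314) = -4.9005, so t = 4.9005/0.151 = 32.453.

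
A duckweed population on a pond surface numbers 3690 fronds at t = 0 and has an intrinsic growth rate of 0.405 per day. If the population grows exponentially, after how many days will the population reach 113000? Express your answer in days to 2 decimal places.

Set N₀·e^(rt) = 113000: e^(0.405·t) = 113000/3690 = 30.623.
0.405·t = ln(30.623) = 3.4218, so t = 3.4218/0.405 = 8.4488.

8.45 days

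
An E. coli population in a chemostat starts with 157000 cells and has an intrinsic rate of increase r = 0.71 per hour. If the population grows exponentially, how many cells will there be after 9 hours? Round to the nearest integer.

93549483 cells

N(t) = N₀·e^(rt) = 157000 × e^(0.71×9) = 157000 × e^6.39.
e^6.39 ≈ 595.86, so N ≈ 157000 × 595.86 = 9.354948×10^7.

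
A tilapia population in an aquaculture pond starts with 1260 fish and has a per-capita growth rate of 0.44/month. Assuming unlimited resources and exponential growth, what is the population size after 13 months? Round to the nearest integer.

N(t) = N₀·e^(rt) = 1260 × e^(0.44×13) = 1260 × e^5.72.
e^5.72 ≈ 304.9, so N ≈ 1260 × 304.9 = 384180.

384180 fish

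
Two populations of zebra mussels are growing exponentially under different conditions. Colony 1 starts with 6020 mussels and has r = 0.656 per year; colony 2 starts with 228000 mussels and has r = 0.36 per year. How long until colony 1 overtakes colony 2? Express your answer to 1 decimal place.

12.3 years

Set 6020·e^(0.656t) = 228000·e^(0.36t).
e^((0.656 − 0.36)t) = 228000/6020 → e^(0.296·t) = 37.874.
0.296·t = ln(37.874) = 3.6343, so t = 3.6343/0.296 = 12.278.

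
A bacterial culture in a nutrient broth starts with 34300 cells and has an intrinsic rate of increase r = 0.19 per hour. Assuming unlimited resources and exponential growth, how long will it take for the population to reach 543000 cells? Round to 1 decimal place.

14.5 hours

Set N₀·e^(rt) = 543000: e^(0.19·t) = 543000/34300 = 15.831.
0.19·t = ln(15.831) = 2.762, so t = 2.762/0.19 = 14.537.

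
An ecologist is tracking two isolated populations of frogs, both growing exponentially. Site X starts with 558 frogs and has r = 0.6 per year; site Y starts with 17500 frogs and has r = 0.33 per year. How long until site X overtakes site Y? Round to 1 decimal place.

12.8 years

Set 558·e^(0.6t) = 17500·e^(0.33t).
e^((0.6 − 0.33)t) = 17500/558 → e^(0.27·t) = 31.362.
0.27·t = ln(31.362) = 3.4456, so t = 3.4456/0.27 = 12.761.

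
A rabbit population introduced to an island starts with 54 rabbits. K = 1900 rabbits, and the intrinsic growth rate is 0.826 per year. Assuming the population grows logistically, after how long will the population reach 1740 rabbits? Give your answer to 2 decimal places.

7.16 years

A = (K − N₀)/N₀ = (1900 − 54)/54 = 34.185.
Solve 1900/(1 + 34.185·e^(−0.826t)) = 1740: 1 + 34.185·e^(−0.826t) = 1.092, so e^(−0.826t) = 0.00268988.
−0.826·t = ln(0.00268988) = -5.9183, so t = 5.9183/0.826 = 7.165.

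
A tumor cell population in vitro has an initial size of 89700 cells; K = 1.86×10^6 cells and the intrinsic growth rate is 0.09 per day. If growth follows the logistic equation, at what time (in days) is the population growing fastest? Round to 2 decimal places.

Logistic growth is fastest at N = K/2 = 930000.
A = (K − N₀)/N₀ = 19.736. Set K/(1 + A·e^(−rt)) = K/2 → A·e^(−rt) = 1.
e^(−0.09t) = 1/19.736 = 0.0506694, so t = ln(19.736)/0.09 = 2.9824/0.09 = 33.138.

33.14 days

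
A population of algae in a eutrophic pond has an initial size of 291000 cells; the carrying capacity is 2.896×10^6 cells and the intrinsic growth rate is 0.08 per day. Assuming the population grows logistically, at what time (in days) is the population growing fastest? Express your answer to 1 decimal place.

27.4 days

Logistic growth is fastest at N = K/2 = 1.448×10^6.
A = (K − N₀)/N₀ = 8.9519. Set K/(1 + A·e^(−rt)) = K/2 → A·e^(−rt) = 1.
e^(−0.08t) = 1/8.9519 = 0.111708, so t = ln(8.9519)/0.08 = 2.1919/0.08 = 27.398.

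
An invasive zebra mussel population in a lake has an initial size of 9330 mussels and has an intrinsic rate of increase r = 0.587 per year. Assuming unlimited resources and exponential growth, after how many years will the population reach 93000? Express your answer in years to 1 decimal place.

Set N₀·e^(rt) = 93000: e^(0.587·t) = 93000/9330 = 9.9678.
0.587·t = ln(9.9678) = 2.2994, so t = 2.2994/0.587 = 3.9171.

3.9 years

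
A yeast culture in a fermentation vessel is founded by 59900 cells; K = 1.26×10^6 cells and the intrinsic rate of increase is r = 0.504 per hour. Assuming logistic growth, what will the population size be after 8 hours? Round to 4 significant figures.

929600 cells

A = (K − N₀)/N₀ = (1.26×10^6 − 59900)/59900 = 20.035.
N(t) = K/(1 + A·e^(−rt)) = 1.26×10^6/(1 + 20.035×e^(−0.504×8)).
e^(−4.032) = 0.017739; denominator = 1 + 20.035×0.017739 = 1.3554.
N = 1.26×10^6/1.3554 = 929616.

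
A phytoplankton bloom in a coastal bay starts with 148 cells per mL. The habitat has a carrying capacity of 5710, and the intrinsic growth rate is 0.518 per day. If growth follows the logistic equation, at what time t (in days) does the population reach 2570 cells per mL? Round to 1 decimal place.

A = (K − N₀)/N₀ = (5710 − 148)/148 = 37.581.
Solve 5710/(1 + 37.581·e^(−0.518t)) = 2570: 1 + 37.581·e^(−0.518t) = 2.2218, so e^(−0.518t) = 0.0325108.
−0.518·t = ln(0.0325108) = -3.4262, so t = 3.4262/0.518 = 6.6143.

6.6 days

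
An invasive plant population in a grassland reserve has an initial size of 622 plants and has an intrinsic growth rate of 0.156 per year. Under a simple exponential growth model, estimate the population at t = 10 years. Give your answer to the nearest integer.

2960 plants

N(t) = N₀·e^(rt) = 622 × e^(0.156×10) = 622 × e^1.56.
e^1.56 ≈ 4.7588, so N ≈ 622 × 4.7588 = 2959.99.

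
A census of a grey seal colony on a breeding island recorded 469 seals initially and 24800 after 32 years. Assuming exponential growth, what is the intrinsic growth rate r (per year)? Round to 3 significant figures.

From N(t) = N₀·e^(rt): e^(r·32) = 24800/469 = 52.878.
r·32 = ln(52.878) = 3.968, so r = 3.968/32 = 0.124.

0.124 per year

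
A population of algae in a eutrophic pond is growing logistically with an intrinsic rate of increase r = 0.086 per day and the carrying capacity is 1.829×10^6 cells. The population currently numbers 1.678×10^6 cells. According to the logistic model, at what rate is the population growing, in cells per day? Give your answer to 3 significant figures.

11900 cells per day

dN/dt = rN(1 − N/K) = 0.086 × 1.678×10^6 × (1 − 1.678×10^6/1.829×10^6).
1 − 1.678×10^6/1.829×10^6 = 0.082559; dN/dt = 0.086 × 1.678×10^6 × 0.082559 = 11914.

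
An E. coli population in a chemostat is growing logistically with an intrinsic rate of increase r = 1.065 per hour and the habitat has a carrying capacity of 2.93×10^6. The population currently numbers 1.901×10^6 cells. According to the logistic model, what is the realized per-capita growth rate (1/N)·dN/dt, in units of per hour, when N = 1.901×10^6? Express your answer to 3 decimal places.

(1/N)·dN/dt = r(1 − N/K) = 1.065 × (1 − 1.901×10^6/2.93×10^6).
= 1.065 × 0.35119 = 0.37402.

0.374 per hour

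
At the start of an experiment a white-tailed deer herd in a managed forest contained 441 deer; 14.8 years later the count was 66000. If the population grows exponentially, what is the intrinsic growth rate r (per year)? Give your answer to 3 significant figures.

From N(t) = N₀·e^(rt): e^(r·14.8) = 66000/441 = 149.66.
r·14.8 = ln(149.66) = 5.0084, so r = 5.0084/14.8 = 0.3384.

0.338 per year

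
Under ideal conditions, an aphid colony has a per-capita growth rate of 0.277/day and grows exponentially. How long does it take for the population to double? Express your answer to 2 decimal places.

Doubling time t_d = ln(2)/r = 0.6931/0.277 = 2.5023.

2.50 days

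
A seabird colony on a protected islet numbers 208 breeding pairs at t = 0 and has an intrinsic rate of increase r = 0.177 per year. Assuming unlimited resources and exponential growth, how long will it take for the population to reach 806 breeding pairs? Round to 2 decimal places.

7.65 years

Set N₀·e^(rt) = 806: e^(0.177·t) = 806/208 = 3.875.
0.177·t = ln(3.875) = 1.3545, so t = 1.3545/0.177 = 7.6528.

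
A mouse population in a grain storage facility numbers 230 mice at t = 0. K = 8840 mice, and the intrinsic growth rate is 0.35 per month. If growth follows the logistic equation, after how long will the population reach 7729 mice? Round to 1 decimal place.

A = (K − N₀)/N₀ = (8840 − 230)/230 = 37.435.
Solve 8840/(1 + 37.435·e^(−0.35t)) = 7729: 1 + 37.435·e^(−0.35t) = 1.1437, so e^(−0.35t) = 0.00383986.
−0.35·t = ln(0.00383986) = -5.5623, so t = 5.5623/0.35 = 15.892.

15.9 months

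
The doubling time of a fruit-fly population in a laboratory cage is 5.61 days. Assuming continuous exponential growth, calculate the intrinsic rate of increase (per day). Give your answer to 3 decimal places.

0.124 per day

r = ln(2)/t_d = 0.6931/5.61 = 0.12356.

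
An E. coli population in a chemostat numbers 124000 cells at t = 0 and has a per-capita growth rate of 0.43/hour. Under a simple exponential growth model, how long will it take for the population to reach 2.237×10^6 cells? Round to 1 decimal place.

Set N₀·e^(rt) = 2.237×10^6: e^(0.43·t) = 2.237×10^6/124000 = 18.04.
0.43·t = ln(18.04) = 2.8926, so t = 2.8926/0.43 = 6.727.

6.7 hours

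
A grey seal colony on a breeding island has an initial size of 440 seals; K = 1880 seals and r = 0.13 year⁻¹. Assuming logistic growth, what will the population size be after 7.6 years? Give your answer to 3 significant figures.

847 seals

A = (K − N₀)/N₀ = (1880 − 440)/440 = 3.2727.
N(t) = K/(1 + A·e^(−rt)) = 1880/(1 + 3.2727×e^(−0.13×7.6)).
e^(−0.988) = 0.37232; denominator = 1 + 3.2727×0.37232 = 2.2185.
N = 1880/2.2185 = 847.418.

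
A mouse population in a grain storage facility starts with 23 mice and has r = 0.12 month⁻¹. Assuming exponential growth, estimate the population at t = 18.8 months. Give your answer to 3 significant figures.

N(t) = N₀·e^(rt) = 23 × e^(0.12×18.8) = 23 × e^2.256.
e^2.256 ≈ 9.5448, so N ≈ 23 × 9.5448 = 219.531.

220 mice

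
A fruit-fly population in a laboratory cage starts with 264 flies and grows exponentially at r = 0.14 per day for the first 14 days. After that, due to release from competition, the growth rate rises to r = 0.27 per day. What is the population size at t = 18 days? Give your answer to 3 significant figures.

Phase 1: N(14) = 264·e^(0.14×14) = 264·e^1.96 = 1874.22.
Phase 2 runs for 18 − 14 = 4 days at r = 0.27.
N(18) = 1874.22·e^(0.27×4) = 1874.22·e^1.08 = 5518.98.

5520 flies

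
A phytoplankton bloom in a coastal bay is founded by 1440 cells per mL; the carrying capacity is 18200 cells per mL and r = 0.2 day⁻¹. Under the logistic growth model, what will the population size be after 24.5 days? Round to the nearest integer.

16748 cells per mL

A = (K − N₀)/N₀ = (18200 − 1440)/1440 = 11.639.
N(t) = K/(1 + A·e^(−rt)) = 18200/(1 + 11.639×e^(−0.2×24.5)).
e^(−4.9) = 0.0074466; denominator = 1 + 11.639×0.0074466 = 1.0867.
N = 18200/1.0867 = 16748.4.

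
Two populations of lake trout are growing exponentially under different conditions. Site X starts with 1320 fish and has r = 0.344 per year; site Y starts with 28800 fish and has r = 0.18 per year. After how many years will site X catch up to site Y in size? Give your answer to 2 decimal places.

Set 1320·e^(0.344t) = 28800·e^(0.18t).
e^((0.344 − 0.18)t) = 28800/1320 → e^(0.164·t) = 21.818.
0.164·t = ln(21.818) = 3.0827, so t = 3.0827/0.164 = 18.797.

18.80 years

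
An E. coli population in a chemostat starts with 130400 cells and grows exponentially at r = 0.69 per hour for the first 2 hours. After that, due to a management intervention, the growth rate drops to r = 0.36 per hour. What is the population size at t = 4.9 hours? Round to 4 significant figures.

1472000 cells

Phase 1: N(2) = 130400·e^(0.69×2) = 130400·e^1.38 = 518327.
Phase 2 runs for 4.9 − 2 = 2.9 hours at r = 0.36.
N(4.9) = 518327·e^(0.36×2.9) = 518327·e^1.044 = 1.472338×10^6.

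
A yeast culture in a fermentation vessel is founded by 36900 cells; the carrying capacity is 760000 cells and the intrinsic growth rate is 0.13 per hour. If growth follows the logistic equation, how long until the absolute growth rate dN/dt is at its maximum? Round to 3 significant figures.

Logistic growth is fastest at N = K/2 = 380000.
A = (K − N₀)/N₀ = 19.596. Set K/(1 + A·e^(−rt)) = K/2 → A·e^(−rt) = 1.
e^(−0.13t) = 1/19.596 = 0.0510303, so t = ln(19.596)/0.13 = 2.9753/0.13 = 22.887.

22.9 hours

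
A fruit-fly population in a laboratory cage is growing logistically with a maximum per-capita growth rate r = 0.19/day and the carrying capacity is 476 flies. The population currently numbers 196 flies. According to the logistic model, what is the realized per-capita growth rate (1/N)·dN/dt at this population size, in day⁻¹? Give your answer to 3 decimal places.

(1/N)·dN/dt = r(1 − N/K) = 0.19 × (1 − 196/476).
= 0.19 × 0.58824 = 0.11176.

0.112 per day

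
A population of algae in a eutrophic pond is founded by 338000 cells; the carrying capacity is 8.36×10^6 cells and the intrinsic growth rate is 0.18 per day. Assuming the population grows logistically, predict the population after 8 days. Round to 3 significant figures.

1260000 cells

A = (K − N₀)/N₀ = (8.36×10^6 − 338000)/338000 = 23.734.
N(t) = K/(1 + A·e^(−rt)) = 8.36×10^6/(1 + 23.734×e^(−0.18×8)).
e^(−1.44) = 0.23693; denominator = 1 + 23.734×0.23693 = 6.6232.
N = 8.36×10^6/6.6232 = 1.262234×10^6.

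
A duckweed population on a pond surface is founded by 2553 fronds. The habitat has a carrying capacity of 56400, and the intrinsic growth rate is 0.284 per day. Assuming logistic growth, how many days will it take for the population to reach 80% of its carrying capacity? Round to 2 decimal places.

A = (K − N₀)/N₀ = (56400 − 2553)/2553 = 21.092.
Solve 56400/(1 + 21.092·e^(−0.284t)) = 45120: 1 + 21.092·e^(−0.284t) = 1.25, so e^(−0.284t) = 0.011853.
−0.284·t = ln(0.011853) = -4.4352, so t = 4.4352/0.284 = 15.617.

15.62 days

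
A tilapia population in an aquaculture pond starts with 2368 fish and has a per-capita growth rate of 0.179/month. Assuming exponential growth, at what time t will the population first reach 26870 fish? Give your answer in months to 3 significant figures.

13.6 months

Set N₀·e^(rt) = 26870: e^(0.179·t) = 26870/2368 = 11.347.
0.179·t = ln(11.347) = 2.429, so t = 2.429/0.179 = 13.57.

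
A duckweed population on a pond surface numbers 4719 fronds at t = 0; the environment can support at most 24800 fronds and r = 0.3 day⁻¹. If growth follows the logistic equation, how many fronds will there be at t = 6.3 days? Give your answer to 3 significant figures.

A = (K − N₀)/N₀ = (24800 − 4719)/4719 = 4.2554.
N(t) = K/(1 + A·e^(−rt)) = 24800/(1 + 4.2554×e^(−0.3×6.3)).
e^(−1.89) = 0.15107; denominator = 1 + 4.2554×0.15107 = 1.6429.
N = 24800/1.6429 = 15095.6.

15100 fronds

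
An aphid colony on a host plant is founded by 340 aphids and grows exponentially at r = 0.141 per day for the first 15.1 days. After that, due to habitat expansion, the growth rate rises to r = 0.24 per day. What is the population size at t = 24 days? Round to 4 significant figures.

Phase 1: N(15.1) = 340·e^(0.141×15.1) = 340·e^2.129 = 2858.48.
Phase 2 runs for 24 − 15.1 = 8.9 days at r = 0.24.
N(24) = 2858.48·e^(0.24×8.9) = 2858.48·e^2.136 = 24198.5.

24200 aphids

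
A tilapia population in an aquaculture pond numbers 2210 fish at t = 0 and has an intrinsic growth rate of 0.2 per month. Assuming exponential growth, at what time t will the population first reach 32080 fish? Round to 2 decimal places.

13.38 months

Set N₀·e^(rt) = 32080: e^(0.2·t) = 32080/2210 = 14.516.
0.2·t = ln(14.516) = 2.6752, so t = 2.6752/0.2 = 13.376.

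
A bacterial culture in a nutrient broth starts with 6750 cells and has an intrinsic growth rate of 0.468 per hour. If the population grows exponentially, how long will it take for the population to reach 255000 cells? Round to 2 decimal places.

7.76 hours

Set N₀·e^(rt) = 255000: e^(0.468·t) = 255000/6750 = 37.778.
0.468·t = ln(37.778) = 3.6317, so t = 3.6317/0.468 = 7.7601.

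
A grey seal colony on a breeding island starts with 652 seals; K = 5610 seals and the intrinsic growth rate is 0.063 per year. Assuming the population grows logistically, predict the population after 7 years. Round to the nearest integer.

A = (K − N₀)/N₀ = (5610 − 652)/652 = 7.6043.
N(t) = K/(1 + A·e^(−rt)) = 5610/(1 + 7.6043×e^(−0.063×7)).
e^(−0.441) = 0.64339; denominator = 1 + 7.6043×0.64339 = 5.8925.
N = 5610/5.8925 = 952.05.

952 seals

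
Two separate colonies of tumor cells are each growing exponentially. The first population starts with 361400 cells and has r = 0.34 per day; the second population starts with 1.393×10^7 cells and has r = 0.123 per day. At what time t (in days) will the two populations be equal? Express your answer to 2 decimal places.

16.83 days

Set 361400·e^(0.34t) = 1.393×10^7·e^(0.123t).
e^((0.34 − 0.123)t) = 1.393×10^7/361400 → e^(0.217·t) = 38.545.
0.217·t = ln(38.545) = 3.6518, so t = 3.6518/0.217 = 16.829.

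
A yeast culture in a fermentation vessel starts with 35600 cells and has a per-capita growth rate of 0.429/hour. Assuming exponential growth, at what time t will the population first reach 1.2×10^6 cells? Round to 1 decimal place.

8.2 hours

Set N₀·e^(rt) = 1.2×10^6: e^(0.429·t) = 1.2×10^6/35600 = 33.708.
0.429·t = ln(33.708) = 3.5177, so t = 3.5177/0.429 = 8.1998.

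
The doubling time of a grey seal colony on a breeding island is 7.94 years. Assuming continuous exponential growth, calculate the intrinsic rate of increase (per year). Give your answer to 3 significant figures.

0.0873 per year

r = ln(2)/t_d = 0.6931/7.94 = 0.087298.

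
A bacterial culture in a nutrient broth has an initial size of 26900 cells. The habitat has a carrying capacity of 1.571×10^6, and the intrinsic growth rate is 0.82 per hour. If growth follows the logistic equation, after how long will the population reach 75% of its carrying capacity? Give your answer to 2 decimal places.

6.28 hours

A = (K − N₀)/N₀ = (1.571×10^6 − 26900)/26900 = 57.401.
Solve 1.571×10^6/(1 + 57.401·e^(−0.82t)) = 1.17825×10^6: 1 + 57.401·e^(−0.82t) = 1.3333, so e^(−0.82t) = 0.00580705.
−0.82·t = ln(0.00580705) = -5.1487, so t = 5.1487/0.82 = 6.2789.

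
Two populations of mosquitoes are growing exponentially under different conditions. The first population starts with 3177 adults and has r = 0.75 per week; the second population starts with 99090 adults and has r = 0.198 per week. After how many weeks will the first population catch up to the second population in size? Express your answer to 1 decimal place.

6.2 weeks

Set 3177·e^(0.75t) = 99090·e^(0.198t).
e^((0.75 − 0.198)t) = 99090/3177 → e^(0.552·t) = 31.19.
0.552·t = ln(31.19) = 3.4401, so t = 3.4401/0.552 = 6.232.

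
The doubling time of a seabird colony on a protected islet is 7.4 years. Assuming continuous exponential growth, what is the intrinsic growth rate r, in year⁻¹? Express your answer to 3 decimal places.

0.094 per year

r = ln(2)/t_d = 0.6931/7.4 = 0.093669.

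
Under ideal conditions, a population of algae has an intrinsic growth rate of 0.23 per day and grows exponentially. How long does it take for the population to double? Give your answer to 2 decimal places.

Doubling time t_d = ln(2)/r = 0.6931/0.23 = 3.0137.

3.01 days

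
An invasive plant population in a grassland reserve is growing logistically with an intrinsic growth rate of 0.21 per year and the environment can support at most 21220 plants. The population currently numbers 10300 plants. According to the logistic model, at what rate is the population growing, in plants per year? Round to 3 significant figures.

1110 plants per year

dN/dt = rN(1 − N/K) = 0.21 × 10300 × (1 − 10300/21220).
1 − 10300/21220 = 0.51461; dN/dt = 0.21 × 10300 × 0.51461 = 1113.1.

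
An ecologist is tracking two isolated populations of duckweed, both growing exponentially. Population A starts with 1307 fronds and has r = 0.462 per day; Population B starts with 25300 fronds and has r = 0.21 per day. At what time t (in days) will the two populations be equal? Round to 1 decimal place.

Set 1307·e^(0.462t) = 25300·e^(0.21t).
e^((0.462 − 0.21)t) = 25300/1307 → e^(0.252·t) = 19.357.
0.252·t = ln(19.357) = 2.9631, so t = 2.9631/0.252 = 11.758.

11.8 days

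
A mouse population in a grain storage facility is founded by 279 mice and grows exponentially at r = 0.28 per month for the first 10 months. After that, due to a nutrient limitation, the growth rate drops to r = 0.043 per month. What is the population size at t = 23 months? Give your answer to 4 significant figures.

Phase 1: N(10) = 279·e^(0.28×10) = 279·e^2.8 = 4588.06.
Phase 2 runs for 23 − 10 = 13 months at r = 0.043.
N(23) = 4588.06·e^(0.043×13) = 4588.06·e^0.559 = 8024.16.

8024 mice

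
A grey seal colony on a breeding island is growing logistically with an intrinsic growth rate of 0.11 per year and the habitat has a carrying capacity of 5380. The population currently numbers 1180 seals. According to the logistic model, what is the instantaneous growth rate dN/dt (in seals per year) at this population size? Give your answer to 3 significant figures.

101 seals per year

dN/dt = rN(1 − N/K) = 0.11 × 1180 × (1 − 1180/5380).
1 − 1180/5380 = 0.78067; dN/dt = 0.11 × 1180 × 0.78067 = 101.33.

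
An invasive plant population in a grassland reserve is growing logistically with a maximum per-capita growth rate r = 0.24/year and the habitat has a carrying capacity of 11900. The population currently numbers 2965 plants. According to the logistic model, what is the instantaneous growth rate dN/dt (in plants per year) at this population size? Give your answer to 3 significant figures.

dN/dt = rN(1 − N/K) = 0.24 × 2965 × (1 − 2965/11900).
1 − 2965/11900 = 0.75084; dN/dt = 0.24 × 2965 × 0.75084 = 534.3.

534 plants per year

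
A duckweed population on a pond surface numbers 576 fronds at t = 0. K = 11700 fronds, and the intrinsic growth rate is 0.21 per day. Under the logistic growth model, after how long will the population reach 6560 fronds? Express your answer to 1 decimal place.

A = (K − N₀)/N₀ = (11700 − 576)/576 = 19.312.
Solve 11700/(1 + 19.312·e^(−0.21t)) = 6560: 1 + 19.312·e^(−0.21t) = 1.7835, so e^(−0.21t) = 0.0405715.
−0.21·t = ln(0.0405715) = -3.2047, so t = 3.2047/0.21 = 15.26.

15.3 days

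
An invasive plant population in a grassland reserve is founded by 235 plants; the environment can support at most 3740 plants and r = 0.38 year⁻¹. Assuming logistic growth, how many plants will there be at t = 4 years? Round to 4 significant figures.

877.5 plants

A = (K − N₀)/N₀ = (3740 − 235)/235 = 14.915.
N(t) = K/(1 + A·e^(−rt)) = 3740/(1 + 14.915×e^(−0.38×4)).
e^(−1.52) = 0.21871; denominator = 1 + 14.915×0.21871 = 4.2621.
N = 3740/4.2621 = 877.509.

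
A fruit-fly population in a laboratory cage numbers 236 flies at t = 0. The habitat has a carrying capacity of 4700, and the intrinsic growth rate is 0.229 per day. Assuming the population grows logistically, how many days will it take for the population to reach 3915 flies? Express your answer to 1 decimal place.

19.9 days

A = (K − N₀)/N₀ = (4700 − 236)/236 = 18.915.
Solve 4700/(1 + 18.915·e^(−0.229t)) = 3915: 1 + 18.915·e^(−0.229t) = 1.2005, so e^(−0.229t) = 0.0106005.
−0.229·t = ln(0.0106005) = -4.5469, so t = 4.5469/0.229 = 19.855.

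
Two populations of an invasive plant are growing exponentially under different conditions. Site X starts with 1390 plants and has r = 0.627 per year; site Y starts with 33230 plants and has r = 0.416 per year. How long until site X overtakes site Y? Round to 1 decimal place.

15.0 years

Set 1390·e^(0.627t) = 33230·e^(0.416t).
e^((0.627 − 0.416)t) = 33230/1390 → e^(0.211·t) = 23.906.
0.211·t = ln(23.906) = 3.1741, so t = 3.1741/0.211 = 15.043.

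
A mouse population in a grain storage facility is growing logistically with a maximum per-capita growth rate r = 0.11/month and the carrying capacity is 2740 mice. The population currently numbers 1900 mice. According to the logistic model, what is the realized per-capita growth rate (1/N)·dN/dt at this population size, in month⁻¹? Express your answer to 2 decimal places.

(1/N)·dN/dt = r(1 − N/K) = 0.11 × (1 − 1900/2740).
= 0.11 × 0.30657 = 0.033723.

0.03 per month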